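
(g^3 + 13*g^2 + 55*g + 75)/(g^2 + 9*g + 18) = (g^2 + 10*g + 25)/(g + 6)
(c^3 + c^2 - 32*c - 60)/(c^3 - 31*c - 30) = (c + 2)/(c + 1)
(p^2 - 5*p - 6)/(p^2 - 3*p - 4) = (p - 6)/(p - 4)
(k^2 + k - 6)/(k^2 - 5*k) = (k^2 + k - 6)/(k*(k - 5))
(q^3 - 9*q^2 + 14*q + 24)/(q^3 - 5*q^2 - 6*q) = (q - 4)/q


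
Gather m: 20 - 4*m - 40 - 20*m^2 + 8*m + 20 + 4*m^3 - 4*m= 4*m^3 - 20*m^2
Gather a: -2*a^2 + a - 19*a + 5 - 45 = -2*a^2 - 18*a - 40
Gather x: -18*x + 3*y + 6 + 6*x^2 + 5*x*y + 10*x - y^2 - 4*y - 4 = 6*x^2 + x*(5*y - 8) - y^2 - y + 2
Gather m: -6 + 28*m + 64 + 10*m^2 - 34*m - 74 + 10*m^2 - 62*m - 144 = 20*m^2 - 68*m - 160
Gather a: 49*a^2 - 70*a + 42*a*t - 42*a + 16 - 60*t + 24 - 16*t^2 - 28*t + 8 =49*a^2 + a*(42*t - 112) - 16*t^2 - 88*t + 48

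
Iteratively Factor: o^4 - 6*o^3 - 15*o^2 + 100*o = (o - 5)*(o^3 - o^2 - 20*o) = o*(o - 5)*(o^2 - o - 20) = o*(o - 5)*(o + 4)*(o - 5)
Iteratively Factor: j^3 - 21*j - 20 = (j - 5)*(j^2 + 5*j + 4) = (j - 5)*(j + 1)*(j + 4)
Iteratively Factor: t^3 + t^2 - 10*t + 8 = (t - 1)*(t^2 + 2*t - 8) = (t - 1)*(t + 4)*(t - 2)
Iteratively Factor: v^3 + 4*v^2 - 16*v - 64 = (v - 4)*(v^2 + 8*v + 16) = (v - 4)*(v + 4)*(v + 4)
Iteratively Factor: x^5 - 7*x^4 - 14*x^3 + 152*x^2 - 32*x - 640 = (x + 2)*(x^4 - 9*x^3 + 4*x^2 + 144*x - 320) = (x - 4)*(x + 2)*(x^3 - 5*x^2 - 16*x + 80) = (x - 5)*(x - 4)*(x + 2)*(x^2 - 16) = (x - 5)*(x - 4)^2*(x + 2)*(x + 4)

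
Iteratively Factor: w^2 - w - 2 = (w + 1)*(w - 2)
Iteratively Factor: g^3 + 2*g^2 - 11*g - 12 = (g - 3)*(g^2 + 5*g + 4) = (g - 3)*(g + 1)*(g + 4)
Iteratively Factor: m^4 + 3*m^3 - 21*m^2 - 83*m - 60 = (m + 3)*(m^3 - 21*m - 20) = (m + 3)*(m + 4)*(m^2 - 4*m - 5) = (m + 1)*(m + 3)*(m + 4)*(m - 5)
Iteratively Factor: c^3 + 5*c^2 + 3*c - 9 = (c + 3)*(c^2 + 2*c - 3) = (c - 1)*(c + 3)*(c + 3)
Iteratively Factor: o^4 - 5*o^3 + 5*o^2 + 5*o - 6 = (o - 2)*(o^3 - 3*o^2 - o + 3) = (o - 3)*(o - 2)*(o^2 - 1) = (o - 3)*(o - 2)*(o - 1)*(o + 1)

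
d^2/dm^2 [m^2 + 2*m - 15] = 2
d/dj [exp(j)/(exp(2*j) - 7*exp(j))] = -exp(j)/(exp(j) - 7)^2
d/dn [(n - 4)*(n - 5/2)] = 2*n - 13/2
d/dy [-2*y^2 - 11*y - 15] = -4*y - 11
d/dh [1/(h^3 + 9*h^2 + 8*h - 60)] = (-3*h^2 - 18*h - 8)/(h^3 + 9*h^2 + 8*h - 60)^2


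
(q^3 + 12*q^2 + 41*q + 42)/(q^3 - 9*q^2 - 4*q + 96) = (q^2 + 9*q + 14)/(q^2 - 12*q + 32)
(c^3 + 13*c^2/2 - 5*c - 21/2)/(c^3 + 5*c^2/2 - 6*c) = (c^2 + 8*c + 7)/(c*(c + 4))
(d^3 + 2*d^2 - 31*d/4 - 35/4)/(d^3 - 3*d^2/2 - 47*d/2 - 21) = (d - 5/2)/(d - 6)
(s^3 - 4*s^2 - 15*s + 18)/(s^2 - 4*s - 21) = (s^2 - 7*s + 6)/(s - 7)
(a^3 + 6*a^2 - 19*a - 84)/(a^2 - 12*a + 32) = (a^2 + 10*a + 21)/(a - 8)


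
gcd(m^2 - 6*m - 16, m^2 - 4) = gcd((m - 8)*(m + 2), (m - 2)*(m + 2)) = m + 2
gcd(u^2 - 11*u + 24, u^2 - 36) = 1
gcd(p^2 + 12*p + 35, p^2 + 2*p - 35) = p + 7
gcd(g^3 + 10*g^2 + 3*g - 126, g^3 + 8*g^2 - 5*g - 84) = g^2 + 4*g - 21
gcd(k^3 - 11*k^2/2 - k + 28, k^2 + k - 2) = k + 2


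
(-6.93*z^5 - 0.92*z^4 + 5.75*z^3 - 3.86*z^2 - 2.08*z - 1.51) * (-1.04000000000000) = 7.2072*z^5 + 0.9568*z^4 - 5.98*z^3 + 4.0144*z^2 + 2.1632*z + 1.5704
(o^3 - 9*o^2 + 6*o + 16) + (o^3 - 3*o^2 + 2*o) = 2*o^3 - 12*o^2 + 8*o + 16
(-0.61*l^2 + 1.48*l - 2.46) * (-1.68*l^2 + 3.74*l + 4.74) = 1.0248*l^4 - 4.7678*l^3 + 6.7766*l^2 - 2.1852*l - 11.6604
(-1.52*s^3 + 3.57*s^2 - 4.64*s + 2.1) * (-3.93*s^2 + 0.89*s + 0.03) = 5.9736*s^5 - 15.3829*s^4 + 21.3669*s^3 - 12.2755*s^2 + 1.7298*s + 0.063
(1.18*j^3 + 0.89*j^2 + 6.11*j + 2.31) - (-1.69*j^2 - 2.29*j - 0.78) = 1.18*j^3 + 2.58*j^2 + 8.4*j + 3.09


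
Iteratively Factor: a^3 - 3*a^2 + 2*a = (a - 1)*(a^2 - 2*a) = a*(a - 1)*(a - 2)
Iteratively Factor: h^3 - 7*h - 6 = (h + 2)*(h^2 - 2*h - 3) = (h + 1)*(h + 2)*(h - 3)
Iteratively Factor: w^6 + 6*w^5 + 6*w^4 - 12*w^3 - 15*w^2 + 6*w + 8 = (w - 1)*(w^5 + 7*w^4 + 13*w^3 + w^2 - 14*w - 8) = (w - 1)^2*(w^4 + 8*w^3 + 21*w^2 + 22*w + 8) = (w - 1)^2*(w + 4)*(w^3 + 4*w^2 + 5*w + 2) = (w - 1)^2*(w + 1)*(w + 4)*(w^2 + 3*w + 2) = (w - 1)^2*(w + 1)^2*(w + 4)*(w + 2)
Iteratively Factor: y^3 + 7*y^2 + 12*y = (y + 4)*(y^2 + 3*y) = y*(y + 4)*(y + 3)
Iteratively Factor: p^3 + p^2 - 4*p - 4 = (p + 2)*(p^2 - p - 2) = (p + 1)*(p + 2)*(p - 2)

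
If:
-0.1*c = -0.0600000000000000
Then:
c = 0.60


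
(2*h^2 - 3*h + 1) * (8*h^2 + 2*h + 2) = 16*h^4 - 20*h^3 + 6*h^2 - 4*h + 2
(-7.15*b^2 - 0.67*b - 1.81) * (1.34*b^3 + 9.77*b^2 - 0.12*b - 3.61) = -9.581*b^5 - 70.7533*b^4 - 8.1133*b^3 + 8.2082*b^2 + 2.6359*b + 6.5341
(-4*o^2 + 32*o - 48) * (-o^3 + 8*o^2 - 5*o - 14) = 4*o^5 - 64*o^4 + 324*o^3 - 488*o^2 - 208*o + 672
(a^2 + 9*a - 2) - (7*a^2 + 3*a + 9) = -6*a^2 + 6*a - 11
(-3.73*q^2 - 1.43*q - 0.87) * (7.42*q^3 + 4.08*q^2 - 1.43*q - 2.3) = -27.6766*q^5 - 25.829*q^4 - 6.9559*q^3 + 7.0743*q^2 + 4.5331*q + 2.001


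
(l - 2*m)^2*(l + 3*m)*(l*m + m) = l^4*m - l^3*m^2 + l^3*m - 8*l^2*m^3 - l^2*m^2 + 12*l*m^4 - 8*l*m^3 + 12*m^4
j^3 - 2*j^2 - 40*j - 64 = (j - 8)*(j + 2)*(j + 4)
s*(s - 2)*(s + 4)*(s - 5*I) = s^4 + 2*s^3 - 5*I*s^3 - 8*s^2 - 10*I*s^2 + 40*I*s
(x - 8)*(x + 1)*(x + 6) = x^3 - x^2 - 50*x - 48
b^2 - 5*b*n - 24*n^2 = (b - 8*n)*(b + 3*n)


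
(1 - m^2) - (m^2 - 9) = 10 - 2*m^2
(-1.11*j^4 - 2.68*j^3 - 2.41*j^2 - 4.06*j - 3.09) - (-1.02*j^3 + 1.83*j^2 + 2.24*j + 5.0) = -1.11*j^4 - 1.66*j^3 - 4.24*j^2 - 6.3*j - 8.09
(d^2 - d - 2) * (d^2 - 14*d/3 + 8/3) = d^4 - 17*d^3/3 + 16*d^2/3 + 20*d/3 - 16/3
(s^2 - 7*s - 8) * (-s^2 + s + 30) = -s^4 + 8*s^3 + 31*s^2 - 218*s - 240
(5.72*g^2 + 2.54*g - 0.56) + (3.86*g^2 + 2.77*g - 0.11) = 9.58*g^2 + 5.31*g - 0.67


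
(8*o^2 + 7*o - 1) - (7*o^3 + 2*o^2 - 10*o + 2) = -7*o^3 + 6*o^2 + 17*o - 3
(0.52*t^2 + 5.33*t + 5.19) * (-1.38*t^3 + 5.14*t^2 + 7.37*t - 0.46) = -0.7176*t^5 - 4.6826*t^4 + 24.0664*t^3 + 65.7195*t^2 + 35.7985*t - 2.3874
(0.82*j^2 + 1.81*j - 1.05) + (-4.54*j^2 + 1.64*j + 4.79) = -3.72*j^2 + 3.45*j + 3.74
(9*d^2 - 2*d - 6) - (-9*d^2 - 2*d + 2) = 18*d^2 - 8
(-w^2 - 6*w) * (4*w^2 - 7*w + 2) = -4*w^4 - 17*w^3 + 40*w^2 - 12*w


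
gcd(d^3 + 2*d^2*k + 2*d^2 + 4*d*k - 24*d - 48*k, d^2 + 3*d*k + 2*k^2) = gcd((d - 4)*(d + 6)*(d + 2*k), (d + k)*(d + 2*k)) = d + 2*k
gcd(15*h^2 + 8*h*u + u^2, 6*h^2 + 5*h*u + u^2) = 3*h + u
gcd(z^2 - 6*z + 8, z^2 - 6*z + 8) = z^2 - 6*z + 8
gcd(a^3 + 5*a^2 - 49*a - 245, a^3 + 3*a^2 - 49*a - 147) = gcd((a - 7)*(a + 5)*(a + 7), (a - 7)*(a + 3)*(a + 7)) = a^2 - 49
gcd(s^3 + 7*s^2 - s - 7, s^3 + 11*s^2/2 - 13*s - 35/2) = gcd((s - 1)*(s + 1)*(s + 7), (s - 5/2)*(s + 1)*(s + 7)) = s^2 + 8*s + 7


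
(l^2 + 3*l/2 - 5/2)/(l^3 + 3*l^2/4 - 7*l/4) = 2*(2*l + 5)/(l*(4*l + 7))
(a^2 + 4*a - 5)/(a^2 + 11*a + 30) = (a - 1)/(a + 6)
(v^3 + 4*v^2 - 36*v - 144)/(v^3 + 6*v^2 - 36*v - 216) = (v + 4)/(v + 6)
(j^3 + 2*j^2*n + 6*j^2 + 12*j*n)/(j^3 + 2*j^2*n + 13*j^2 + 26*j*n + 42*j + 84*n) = j/(j + 7)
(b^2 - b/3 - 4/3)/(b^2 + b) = (b - 4/3)/b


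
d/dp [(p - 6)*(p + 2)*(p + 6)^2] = 4*p^3 + 24*p^2 - 48*p - 288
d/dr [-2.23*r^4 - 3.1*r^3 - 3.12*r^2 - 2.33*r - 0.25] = -8.92*r^3 - 9.3*r^2 - 6.24*r - 2.33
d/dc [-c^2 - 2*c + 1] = -2*c - 2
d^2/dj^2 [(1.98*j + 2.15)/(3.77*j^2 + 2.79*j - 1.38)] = ((1.98*j + 2.15)*(7.54*j + 2.79)*(15.08*j + 5.58) - (44.7876*j + 27.2594)*(3.77*j^2 + 2.79*j - 1.38))/(3.77*j^2 + 2.79*j - 1.38)^3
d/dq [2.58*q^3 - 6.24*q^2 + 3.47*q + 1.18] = 7.74*q^2 - 12.48*q + 3.47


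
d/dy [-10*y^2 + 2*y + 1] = 2 - 20*y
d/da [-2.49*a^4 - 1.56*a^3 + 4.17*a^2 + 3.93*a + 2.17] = -9.96*a^3 - 4.68*a^2 + 8.34*a + 3.93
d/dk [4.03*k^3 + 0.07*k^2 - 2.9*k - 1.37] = 12.09*k^2 + 0.14*k - 2.9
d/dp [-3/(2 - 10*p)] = -15/(2*(5*p - 1)^2)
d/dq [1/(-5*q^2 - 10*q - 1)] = 10*(q + 1)/(5*q^2 + 10*q + 1)^2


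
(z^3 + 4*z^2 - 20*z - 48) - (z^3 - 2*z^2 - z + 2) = 6*z^2 - 19*z - 50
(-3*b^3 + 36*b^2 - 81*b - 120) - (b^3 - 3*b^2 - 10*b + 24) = -4*b^3 + 39*b^2 - 71*b - 144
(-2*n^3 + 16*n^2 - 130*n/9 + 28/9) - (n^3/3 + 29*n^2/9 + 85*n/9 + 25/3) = -7*n^3/3 + 115*n^2/9 - 215*n/9 - 47/9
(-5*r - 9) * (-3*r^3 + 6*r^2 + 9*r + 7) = 15*r^4 - 3*r^3 - 99*r^2 - 116*r - 63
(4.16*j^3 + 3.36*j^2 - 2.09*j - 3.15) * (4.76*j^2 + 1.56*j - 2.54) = 19.8016*j^5 + 22.4832*j^4 - 15.2732*j^3 - 26.7888*j^2 + 0.3946*j + 8.001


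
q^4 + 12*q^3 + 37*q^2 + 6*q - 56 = (q - 1)*(q + 2)*(q + 4)*(q + 7)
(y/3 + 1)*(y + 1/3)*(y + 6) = y^3/3 + 28*y^2/9 + 7*y + 2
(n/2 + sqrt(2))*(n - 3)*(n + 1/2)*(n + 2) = n^4/2 - n^3/4 + sqrt(2)*n^3 - 13*n^2/4 - sqrt(2)*n^2/2 - 13*sqrt(2)*n/2 - 3*n/2 - 3*sqrt(2)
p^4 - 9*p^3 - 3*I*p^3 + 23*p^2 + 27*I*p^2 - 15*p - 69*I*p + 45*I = (p - 5)*(p - 3)*(p - 1)*(p - 3*I)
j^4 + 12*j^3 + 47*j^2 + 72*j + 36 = (j + 1)*(j + 2)*(j + 3)*(j + 6)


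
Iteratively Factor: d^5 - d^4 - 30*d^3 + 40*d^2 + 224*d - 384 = (d - 2)*(d^4 + d^3 - 28*d^2 - 16*d + 192) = (d - 3)*(d - 2)*(d^3 + 4*d^2 - 16*d - 64) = (d - 4)*(d - 3)*(d - 2)*(d^2 + 8*d + 16) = (d - 4)*(d - 3)*(d - 2)*(d + 4)*(d + 4)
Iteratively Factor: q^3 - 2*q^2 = (q)*(q^2 - 2*q) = q^2*(q - 2)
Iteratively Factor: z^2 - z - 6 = (z - 3)*(z + 2)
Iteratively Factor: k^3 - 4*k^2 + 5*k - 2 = (k - 1)*(k^2 - 3*k + 2) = (k - 1)^2*(k - 2)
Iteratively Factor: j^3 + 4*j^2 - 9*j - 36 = (j + 3)*(j^2 + j - 12) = (j - 3)*(j + 3)*(j + 4)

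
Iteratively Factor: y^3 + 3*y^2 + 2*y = (y + 1)*(y^2 + 2*y) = (y + 1)*(y + 2)*(y)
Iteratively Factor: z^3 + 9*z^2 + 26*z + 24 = (z + 2)*(z^2 + 7*z + 12) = (z + 2)*(z + 3)*(z + 4)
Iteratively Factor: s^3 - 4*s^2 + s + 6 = (s - 3)*(s^2 - s - 2) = (s - 3)*(s + 1)*(s - 2)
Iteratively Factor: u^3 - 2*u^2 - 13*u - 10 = (u - 5)*(u^2 + 3*u + 2) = (u - 5)*(u + 1)*(u + 2)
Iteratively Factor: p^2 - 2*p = (p - 2)*(p)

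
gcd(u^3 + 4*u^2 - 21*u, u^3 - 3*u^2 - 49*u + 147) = u^2 + 4*u - 21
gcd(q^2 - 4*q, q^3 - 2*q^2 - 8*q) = q^2 - 4*q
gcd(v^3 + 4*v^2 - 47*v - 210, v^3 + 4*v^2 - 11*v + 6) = v + 6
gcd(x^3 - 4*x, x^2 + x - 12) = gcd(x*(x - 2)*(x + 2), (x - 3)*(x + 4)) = 1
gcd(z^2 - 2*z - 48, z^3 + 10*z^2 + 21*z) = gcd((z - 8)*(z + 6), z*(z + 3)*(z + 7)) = 1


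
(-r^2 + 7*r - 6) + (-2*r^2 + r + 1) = -3*r^2 + 8*r - 5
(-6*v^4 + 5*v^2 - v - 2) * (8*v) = -48*v^5 + 40*v^3 - 8*v^2 - 16*v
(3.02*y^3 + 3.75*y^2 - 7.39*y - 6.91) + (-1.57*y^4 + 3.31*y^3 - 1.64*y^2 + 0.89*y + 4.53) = -1.57*y^4 + 6.33*y^3 + 2.11*y^2 - 6.5*y - 2.38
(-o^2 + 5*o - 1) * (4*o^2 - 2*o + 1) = -4*o^4 + 22*o^3 - 15*o^2 + 7*o - 1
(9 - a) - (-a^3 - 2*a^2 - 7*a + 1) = a^3 + 2*a^2 + 6*a + 8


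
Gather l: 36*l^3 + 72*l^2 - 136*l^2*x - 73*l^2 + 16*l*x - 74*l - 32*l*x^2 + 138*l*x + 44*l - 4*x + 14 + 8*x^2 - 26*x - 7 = 36*l^3 + l^2*(-136*x - 1) + l*(-32*x^2 + 154*x - 30) + 8*x^2 - 30*x + 7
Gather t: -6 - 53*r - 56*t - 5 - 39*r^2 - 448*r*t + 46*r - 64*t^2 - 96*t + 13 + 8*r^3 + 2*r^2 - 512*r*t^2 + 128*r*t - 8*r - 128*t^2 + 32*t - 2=8*r^3 - 37*r^2 - 15*r + t^2*(-512*r - 192) + t*(-320*r - 120)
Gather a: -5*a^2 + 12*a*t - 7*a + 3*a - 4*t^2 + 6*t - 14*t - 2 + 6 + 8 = -5*a^2 + a*(12*t - 4) - 4*t^2 - 8*t + 12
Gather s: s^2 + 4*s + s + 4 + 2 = s^2 + 5*s + 6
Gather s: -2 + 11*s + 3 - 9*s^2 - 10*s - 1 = -9*s^2 + s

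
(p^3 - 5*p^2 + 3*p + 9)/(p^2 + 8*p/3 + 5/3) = 3*(p^2 - 6*p + 9)/(3*p + 5)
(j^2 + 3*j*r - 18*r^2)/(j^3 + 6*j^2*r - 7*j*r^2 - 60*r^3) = (j + 6*r)/(j^2 + 9*j*r + 20*r^2)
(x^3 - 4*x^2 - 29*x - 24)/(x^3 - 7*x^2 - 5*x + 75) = (x^2 - 7*x - 8)/(x^2 - 10*x + 25)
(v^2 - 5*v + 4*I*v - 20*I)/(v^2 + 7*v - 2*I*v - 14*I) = (v^2 + v*(-5 + 4*I) - 20*I)/(v^2 + v*(7 - 2*I) - 14*I)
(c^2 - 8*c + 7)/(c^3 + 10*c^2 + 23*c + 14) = (c^2 - 8*c + 7)/(c^3 + 10*c^2 + 23*c + 14)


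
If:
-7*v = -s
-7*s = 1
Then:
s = -1/7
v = -1/49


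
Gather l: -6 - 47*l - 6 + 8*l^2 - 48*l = 8*l^2 - 95*l - 12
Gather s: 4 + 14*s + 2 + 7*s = 21*s + 6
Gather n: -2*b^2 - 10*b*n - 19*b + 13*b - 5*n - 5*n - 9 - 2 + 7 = -2*b^2 - 6*b + n*(-10*b - 10) - 4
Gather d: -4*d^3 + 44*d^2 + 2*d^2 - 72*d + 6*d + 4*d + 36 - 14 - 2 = -4*d^3 + 46*d^2 - 62*d + 20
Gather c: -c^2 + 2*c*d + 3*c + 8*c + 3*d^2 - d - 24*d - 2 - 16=-c^2 + c*(2*d + 11) + 3*d^2 - 25*d - 18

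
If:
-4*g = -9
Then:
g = 9/4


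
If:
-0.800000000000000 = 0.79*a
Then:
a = -1.01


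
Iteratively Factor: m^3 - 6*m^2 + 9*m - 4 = (m - 1)*(m^2 - 5*m + 4) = (m - 4)*(m - 1)*(m - 1)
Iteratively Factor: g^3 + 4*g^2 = (g)*(g^2 + 4*g) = g*(g + 4)*(g)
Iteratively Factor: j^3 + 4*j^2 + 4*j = (j + 2)*(j^2 + 2*j) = (j + 2)^2*(j)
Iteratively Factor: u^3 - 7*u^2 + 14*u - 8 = (u - 1)*(u^2 - 6*u + 8) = (u - 4)*(u - 1)*(u - 2)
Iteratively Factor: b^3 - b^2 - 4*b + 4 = (b - 1)*(b^2 - 4) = (b - 1)*(b + 2)*(b - 2)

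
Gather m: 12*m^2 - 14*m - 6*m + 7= 12*m^2 - 20*m + 7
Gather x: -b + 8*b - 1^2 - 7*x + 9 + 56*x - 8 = 7*b + 49*x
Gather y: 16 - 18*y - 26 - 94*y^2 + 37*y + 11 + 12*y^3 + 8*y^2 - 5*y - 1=12*y^3 - 86*y^2 + 14*y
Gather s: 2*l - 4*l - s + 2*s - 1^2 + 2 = -2*l + s + 1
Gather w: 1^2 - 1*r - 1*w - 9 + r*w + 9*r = 8*r + w*(r - 1) - 8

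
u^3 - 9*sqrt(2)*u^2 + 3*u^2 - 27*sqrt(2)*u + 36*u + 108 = (u + 3)*(u - 6*sqrt(2))*(u - 3*sqrt(2))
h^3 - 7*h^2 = h^2*(h - 7)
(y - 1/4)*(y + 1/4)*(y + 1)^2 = y^4 + 2*y^3 + 15*y^2/16 - y/8 - 1/16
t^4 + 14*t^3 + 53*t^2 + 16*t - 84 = (t - 1)*(t + 2)*(t + 6)*(t + 7)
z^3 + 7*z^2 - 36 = (z - 2)*(z + 3)*(z + 6)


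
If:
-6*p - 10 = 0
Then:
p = -5/3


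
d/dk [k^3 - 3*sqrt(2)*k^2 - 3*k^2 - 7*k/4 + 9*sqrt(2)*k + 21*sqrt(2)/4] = 3*k^2 - 6*sqrt(2)*k - 6*k - 7/4 + 9*sqrt(2)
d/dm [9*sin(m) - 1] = 9*cos(m)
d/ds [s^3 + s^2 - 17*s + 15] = 3*s^2 + 2*s - 17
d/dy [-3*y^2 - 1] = -6*y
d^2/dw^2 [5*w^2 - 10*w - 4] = 10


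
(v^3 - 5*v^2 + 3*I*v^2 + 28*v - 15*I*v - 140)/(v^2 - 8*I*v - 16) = (v^2 + v*(-5 + 7*I) - 35*I)/(v - 4*I)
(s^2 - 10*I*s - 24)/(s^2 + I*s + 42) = (s - 4*I)/(s + 7*I)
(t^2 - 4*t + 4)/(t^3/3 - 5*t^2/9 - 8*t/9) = 9*(-t^2 + 4*t - 4)/(t*(-3*t^2 + 5*t + 8))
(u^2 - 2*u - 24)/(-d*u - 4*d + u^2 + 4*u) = (u - 6)/(-d + u)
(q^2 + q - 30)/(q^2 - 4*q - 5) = (q + 6)/(q + 1)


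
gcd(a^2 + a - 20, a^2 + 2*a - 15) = a + 5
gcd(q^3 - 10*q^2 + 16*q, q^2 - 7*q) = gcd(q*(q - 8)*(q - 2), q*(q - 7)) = q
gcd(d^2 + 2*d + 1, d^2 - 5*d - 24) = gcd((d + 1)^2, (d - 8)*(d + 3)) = 1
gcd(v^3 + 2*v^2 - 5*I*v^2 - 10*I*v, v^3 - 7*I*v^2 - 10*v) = v^2 - 5*I*v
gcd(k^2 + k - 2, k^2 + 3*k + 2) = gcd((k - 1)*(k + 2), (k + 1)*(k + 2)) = k + 2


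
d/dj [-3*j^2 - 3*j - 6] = -6*j - 3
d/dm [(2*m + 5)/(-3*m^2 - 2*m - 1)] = 2*(3*m^2 + 15*m + 4)/(9*m^4 + 12*m^3 + 10*m^2 + 4*m + 1)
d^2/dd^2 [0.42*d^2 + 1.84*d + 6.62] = 0.840000000000000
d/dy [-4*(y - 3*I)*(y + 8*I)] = -8*y - 20*I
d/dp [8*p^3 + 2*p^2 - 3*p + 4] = 24*p^2 + 4*p - 3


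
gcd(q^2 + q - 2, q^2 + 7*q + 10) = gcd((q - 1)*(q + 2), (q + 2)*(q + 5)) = q + 2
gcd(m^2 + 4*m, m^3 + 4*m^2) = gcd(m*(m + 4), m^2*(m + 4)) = m^2 + 4*m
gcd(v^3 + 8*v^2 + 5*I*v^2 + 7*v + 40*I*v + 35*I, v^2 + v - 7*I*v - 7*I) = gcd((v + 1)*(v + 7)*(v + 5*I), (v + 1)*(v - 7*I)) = v + 1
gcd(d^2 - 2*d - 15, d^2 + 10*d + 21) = d + 3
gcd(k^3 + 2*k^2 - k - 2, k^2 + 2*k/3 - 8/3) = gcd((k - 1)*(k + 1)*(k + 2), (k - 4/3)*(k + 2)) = k + 2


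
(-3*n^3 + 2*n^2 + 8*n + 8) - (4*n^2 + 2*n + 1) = -3*n^3 - 2*n^2 + 6*n + 7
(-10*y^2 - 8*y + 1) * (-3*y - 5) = 30*y^3 + 74*y^2 + 37*y - 5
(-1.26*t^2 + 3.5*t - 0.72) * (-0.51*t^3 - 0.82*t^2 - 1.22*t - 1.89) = 0.6426*t^5 - 0.7518*t^4 - 0.9656*t^3 - 1.2982*t^2 - 5.7366*t + 1.3608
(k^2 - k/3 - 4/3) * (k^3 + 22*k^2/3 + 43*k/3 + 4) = k^5 + 7*k^4 + 95*k^3/9 - 95*k^2/9 - 184*k/9 - 16/3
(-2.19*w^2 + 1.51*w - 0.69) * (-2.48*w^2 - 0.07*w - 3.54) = 5.4312*w^4 - 3.5915*w^3 + 9.3581*w^2 - 5.2971*w + 2.4426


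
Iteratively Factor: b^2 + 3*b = (b + 3)*(b)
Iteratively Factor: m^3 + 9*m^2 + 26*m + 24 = (m + 2)*(m^2 + 7*m + 12) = (m + 2)*(m + 4)*(m + 3)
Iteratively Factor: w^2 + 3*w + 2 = (w + 1)*(w + 2)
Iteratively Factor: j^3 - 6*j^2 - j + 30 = (j - 3)*(j^2 - 3*j - 10) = (j - 5)*(j - 3)*(j + 2)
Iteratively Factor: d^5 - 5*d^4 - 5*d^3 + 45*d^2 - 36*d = (d - 1)*(d^4 - 4*d^3 - 9*d^2 + 36*d) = (d - 3)*(d - 1)*(d^3 - d^2 - 12*d) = (d - 3)*(d - 1)*(d + 3)*(d^2 - 4*d) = d*(d - 3)*(d - 1)*(d + 3)*(d - 4)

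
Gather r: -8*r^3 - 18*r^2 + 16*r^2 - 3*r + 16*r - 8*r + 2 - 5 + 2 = -8*r^3 - 2*r^2 + 5*r - 1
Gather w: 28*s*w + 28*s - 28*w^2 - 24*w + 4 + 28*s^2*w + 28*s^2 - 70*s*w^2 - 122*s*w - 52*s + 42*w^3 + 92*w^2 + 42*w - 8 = 28*s^2 - 24*s + 42*w^3 + w^2*(64 - 70*s) + w*(28*s^2 - 94*s + 18) - 4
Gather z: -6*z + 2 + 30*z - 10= 24*z - 8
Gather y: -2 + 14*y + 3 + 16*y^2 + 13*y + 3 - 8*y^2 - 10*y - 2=8*y^2 + 17*y + 2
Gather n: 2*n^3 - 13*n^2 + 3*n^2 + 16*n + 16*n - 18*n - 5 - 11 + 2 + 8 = 2*n^3 - 10*n^2 + 14*n - 6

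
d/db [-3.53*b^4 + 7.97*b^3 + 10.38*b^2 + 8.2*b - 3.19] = -14.12*b^3 + 23.91*b^2 + 20.76*b + 8.2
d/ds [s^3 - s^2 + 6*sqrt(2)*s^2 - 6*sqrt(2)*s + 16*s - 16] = 3*s^2 - 2*s + 12*sqrt(2)*s - 6*sqrt(2) + 16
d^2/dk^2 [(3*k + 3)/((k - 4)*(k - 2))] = 6*(k^3 + 3*k^2 - 42*k + 76)/(k^6 - 18*k^5 + 132*k^4 - 504*k^3 + 1056*k^2 - 1152*k + 512)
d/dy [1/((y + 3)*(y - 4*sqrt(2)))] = ((-y + 4*sqrt(2))*(y + 3) - (y - 4*sqrt(2))^2)/((y + 3)^2*(y - 4*sqrt(2))^3)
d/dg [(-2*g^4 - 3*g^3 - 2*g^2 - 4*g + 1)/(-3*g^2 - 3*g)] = (4*g^5 + 9*g^4 + 6*g^3 - 2*g^2 + 2*g + 1)/(3*g^2*(g^2 + 2*g + 1))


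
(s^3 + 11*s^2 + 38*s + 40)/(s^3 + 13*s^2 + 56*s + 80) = (s + 2)/(s + 4)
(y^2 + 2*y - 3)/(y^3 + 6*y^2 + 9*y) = (y - 1)/(y*(y + 3))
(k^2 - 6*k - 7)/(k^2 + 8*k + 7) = (k - 7)/(k + 7)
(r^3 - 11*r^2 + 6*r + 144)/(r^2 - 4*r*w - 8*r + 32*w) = (r^2 - 3*r - 18)/(r - 4*w)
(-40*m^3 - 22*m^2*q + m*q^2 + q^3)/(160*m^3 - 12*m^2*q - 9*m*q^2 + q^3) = (2*m + q)/(-8*m + q)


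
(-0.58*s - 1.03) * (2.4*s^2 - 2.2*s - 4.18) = -1.392*s^3 - 1.196*s^2 + 4.6904*s + 4.3054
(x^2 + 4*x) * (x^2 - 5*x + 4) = x^4 - x^3 - 16*x^2 + 16*x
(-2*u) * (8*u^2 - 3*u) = -16*u^3 + 6*u^2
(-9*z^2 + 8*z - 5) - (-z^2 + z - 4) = -8*z^2 + 7*z - 1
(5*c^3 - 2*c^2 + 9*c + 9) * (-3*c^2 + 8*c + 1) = -15*c^5 + 46*c^4 - 38*c^3 + 43*c^2 + 81*c + 9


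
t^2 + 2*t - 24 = (t - 4)*(t + 6)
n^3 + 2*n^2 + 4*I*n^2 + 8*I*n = n*(n + 2)*(n + 4*I)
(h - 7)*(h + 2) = h^2 - 5*h - 14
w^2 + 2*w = w*(w + 2)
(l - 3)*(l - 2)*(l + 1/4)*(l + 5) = l^4 + l^3/4 - 19*l^2 + 101*l/4 + 15/2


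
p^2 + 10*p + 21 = (p + 3)*(p + 7)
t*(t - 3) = t^2 - 3*t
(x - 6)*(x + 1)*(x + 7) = x^3 + 2*x^2 - 41*x - 42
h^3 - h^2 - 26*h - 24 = (h - 6)*(h + 1)*(h + 4)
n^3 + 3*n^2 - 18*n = n*(n - 3)*(n + 6)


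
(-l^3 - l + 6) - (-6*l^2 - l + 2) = -l^3 + 6*l^2 + 4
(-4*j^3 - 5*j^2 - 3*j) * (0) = 0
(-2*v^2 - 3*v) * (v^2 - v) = -2*v^4 - v^3 + 3*v^2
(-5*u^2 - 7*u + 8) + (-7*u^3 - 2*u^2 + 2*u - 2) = -7*u^3 - 7*u^2 - 5*u + 6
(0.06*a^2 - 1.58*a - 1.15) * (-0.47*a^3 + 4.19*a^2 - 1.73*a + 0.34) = -0.0282*a^5 + 0.994*a^4 - 6.1835*a^3 - 2.0647*a^2 + 1.4523*a - 0.391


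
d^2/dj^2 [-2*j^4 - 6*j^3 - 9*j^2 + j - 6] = -24*j^2 - 36*j - 18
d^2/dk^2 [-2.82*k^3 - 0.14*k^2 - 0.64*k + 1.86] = -16.92*k - 0.28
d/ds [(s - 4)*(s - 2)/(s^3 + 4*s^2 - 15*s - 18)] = (-s^4 + 12*s^3 - 15*s^2 - 100*s + 228)/(s^6 + 8*s^5 - 14*s^4 - 156*s^3 + 81*s^2 + 540*s + 324)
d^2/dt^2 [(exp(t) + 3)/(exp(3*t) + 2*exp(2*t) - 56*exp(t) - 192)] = (4*exp(6*t) + 33*exp(5*t) + 294*exp(4*t) + 2320*exp(3*t) + 6480*exp(2*t) + 3264*exp(t) + 4608)*exp(t)/(exp(9*t) + 6*exp(8*t) - 156*exp(7*t) - 1240*exp(6*t) + 6432*exp(5*t) + 81024*exp(4*t) + 64000*exp(3*t) - 1585152*exp(2*t) - 6193152*exp(t) - 7077888)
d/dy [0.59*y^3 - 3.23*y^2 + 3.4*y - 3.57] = 1.77*y^2 - 6.46*y + 3.4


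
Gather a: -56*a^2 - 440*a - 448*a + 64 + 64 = -56*a^2 - 888*a + 128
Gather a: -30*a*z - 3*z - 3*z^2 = -30*a*z - 3*z^2 - 3*z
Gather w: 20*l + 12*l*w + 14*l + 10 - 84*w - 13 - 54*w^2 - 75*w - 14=34*l - 54*w^2 + w*(12*l - 159) - 17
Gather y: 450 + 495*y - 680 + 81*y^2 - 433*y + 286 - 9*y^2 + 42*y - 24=72*y^2 + 104*y + 32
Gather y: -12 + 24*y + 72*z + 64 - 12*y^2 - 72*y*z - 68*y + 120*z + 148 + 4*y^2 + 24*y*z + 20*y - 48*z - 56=-8*y^2 + y*(-48*z - 24) + 144*z + 144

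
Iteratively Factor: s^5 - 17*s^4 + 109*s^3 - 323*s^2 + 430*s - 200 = (s - 1)*(s^4 - 16*s^3 + 93*s^2 - 230*s + 200) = (s - 2)*(s - 1)*(s^3 - 14*s^2 + 65*s - 100) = (s - 5)*(s - 2)*(s - 1)*(s^2 - 9*s + 20) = (s - 5)*(s - 4)*(s - 2)*(s - 1)*(s - 5)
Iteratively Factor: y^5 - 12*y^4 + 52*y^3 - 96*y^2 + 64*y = (y - 4)*(y^4 - 8*y^3 + 20*y^2 - 16*y) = y*(y - 4)*(y^3 - 8*y^2 + 20*y - 16) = y*(y - 4)^2*(y^2 - 4*y + 4) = y*(y - 4)^2*(y - 2)*(y - 2)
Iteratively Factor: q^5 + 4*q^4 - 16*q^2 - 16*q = (q)*(q^4 + 4*q^3 - 16*q - 16) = q*(q + 2)*(q^3 + 2*q^2 - 4*q - 8) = q*(q + 2)^2*(q^2 - 4) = q*(q + 2)^3*(q - 2)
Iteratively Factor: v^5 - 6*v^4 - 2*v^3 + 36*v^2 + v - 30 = (v + 1)*(v^4 - 7*v^3 + 5*v^2 + 31*v - 30) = (v + 1)*(v + 2)*(v^3 - 9*v^2 + 23*v - 15) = (v - 1)*(v + 1)*(v + 2)*(v^2 - 8*v + 15) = (v - 3)*(v - 1)*(v + 1)*(v + 2)*(v - 5)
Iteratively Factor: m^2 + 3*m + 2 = (m + 1)*(m + 2)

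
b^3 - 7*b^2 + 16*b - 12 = (b - 3)*(b - 2)^2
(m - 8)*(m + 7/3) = m^2 - 17*m/3 - 56/3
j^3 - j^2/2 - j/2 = j*(j - 1)*(j + 1/2)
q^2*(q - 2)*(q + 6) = q^4 + 4*q^3 - 12*q^2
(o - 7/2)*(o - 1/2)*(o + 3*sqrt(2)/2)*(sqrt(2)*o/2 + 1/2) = sqrt(2)*o^4/2 - 2*sqrt(2)*o^3 + 2*o^3 - 8*o^2 + 13*sqrt(2)*o^2/8 - 3*sqrt(2)*o + 7*o/2 + 21*sqrt(2)/16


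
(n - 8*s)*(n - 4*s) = n^2 - 12*n*s + 32*s^2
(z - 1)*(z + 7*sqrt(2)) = z^2 - z + 7*sqrt(2)*z - 7*sqrt(2)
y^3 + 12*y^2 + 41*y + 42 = (y + 2)*(y + 3)*(y + 7)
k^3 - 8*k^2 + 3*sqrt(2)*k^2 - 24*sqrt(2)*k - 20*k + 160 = (k - 8)*(k - 2*sqrt(2))*(k + 5*sqrt(2))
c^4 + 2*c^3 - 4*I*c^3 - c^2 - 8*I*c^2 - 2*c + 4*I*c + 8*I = (c - 1)*(c + 1)*(c + 2)*(c - 4*I)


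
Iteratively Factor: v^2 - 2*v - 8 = (v - 4)*(v + 2)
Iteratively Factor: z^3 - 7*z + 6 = (z - 2)*(z^2 + 2*z - 3) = (z - 2)*(z - 1)*(z + 3)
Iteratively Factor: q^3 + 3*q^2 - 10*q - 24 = (q - 3)*(q^2 + 6*q + 8) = (q - 3)*(q + 4)*(q + 2)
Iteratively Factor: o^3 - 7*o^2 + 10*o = (o - 2)*(o^2 - 5*o) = (o - 5)*(o - 2)*(o)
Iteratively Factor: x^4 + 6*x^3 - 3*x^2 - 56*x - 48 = (x + 1)*(x^3 + 5*x^2 - 8*x - 48) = (x - 3)*(x + 1)*(x^2 + 8*x + 16) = (x - 3)*(x + 1)*(x + 4)*(x + 4)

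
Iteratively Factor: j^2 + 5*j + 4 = (j + 4)*(j + 1)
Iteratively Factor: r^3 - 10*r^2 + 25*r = (r)*(r^2 - 10*r + 25) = r*(r - 5)*(r - 5)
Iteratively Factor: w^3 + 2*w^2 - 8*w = (w - 2)*(w^2 + 4*w) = w*(w - 2)*(w + 4)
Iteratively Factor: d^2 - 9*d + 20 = (d - 4)*(d - 5)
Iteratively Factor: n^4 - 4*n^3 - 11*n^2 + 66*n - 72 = (n + 4)*(n^3 - 8*n^2 + 21*n - 18) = (n - 3)*(n + 4)*(n^2 - 5*n + 6) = (n - 3)*(n - 2)*(n + 4)*(n - 3)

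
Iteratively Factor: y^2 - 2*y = (y)*(y - 2)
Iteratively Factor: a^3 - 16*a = (a + 4)*(a^2 - 4*a) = a*(a + 4)*(a - 4)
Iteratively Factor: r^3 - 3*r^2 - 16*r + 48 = (r - 4)*(r^2 + r - 12) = (r - 4)*(r - 3)*(r + 4)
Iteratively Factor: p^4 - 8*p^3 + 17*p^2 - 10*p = (p)*(p^3 - 8*p^2 + 17*p - 10) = p*(p - 1)*(p^2 - 7*p + 10) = p*(p - 5)*(p - 1)*(p - 2)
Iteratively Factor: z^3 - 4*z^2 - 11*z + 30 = (z - 2)*(z^2 - 2*z - 15) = (z - 2)*(z + 3)*(z - 5)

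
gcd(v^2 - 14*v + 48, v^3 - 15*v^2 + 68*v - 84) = v - 6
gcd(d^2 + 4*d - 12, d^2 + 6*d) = d + 6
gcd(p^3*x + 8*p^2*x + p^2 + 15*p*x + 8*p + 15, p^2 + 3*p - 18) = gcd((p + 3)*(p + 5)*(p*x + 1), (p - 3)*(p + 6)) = 1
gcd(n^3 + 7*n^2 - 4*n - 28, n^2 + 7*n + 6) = 1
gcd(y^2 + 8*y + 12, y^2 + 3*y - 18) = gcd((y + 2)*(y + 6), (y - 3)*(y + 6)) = y + 6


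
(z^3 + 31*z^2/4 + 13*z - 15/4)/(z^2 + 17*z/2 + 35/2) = (4*z^2 + 11*z - 3)/(2*(2*z + 7))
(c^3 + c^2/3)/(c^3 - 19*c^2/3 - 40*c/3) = c*(3*c + 1)/(3*c^2 - 19*c - 40)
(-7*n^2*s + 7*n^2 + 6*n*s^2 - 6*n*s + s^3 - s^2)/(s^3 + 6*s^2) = (-7*n^2*s + 7*n^2 + 6*n*s^2 - 6*n*s + s^3 - s^2)/(s^2*(s + 6))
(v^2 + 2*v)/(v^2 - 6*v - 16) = v/(v - 8)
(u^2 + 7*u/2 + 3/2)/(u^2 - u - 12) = (u + 1/2)/(u - 4)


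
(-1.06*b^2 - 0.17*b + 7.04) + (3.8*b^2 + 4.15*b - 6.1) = 2.74*b^2 + 3.98*b + 0.94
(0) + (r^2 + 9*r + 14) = r^2 + 9*r + 14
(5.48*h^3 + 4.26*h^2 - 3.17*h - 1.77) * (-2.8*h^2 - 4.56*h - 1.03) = -15.344*h^5 - 36.9168*h^4 - 16.194*h^3 + 15.0234*h^2 + 11.3363*h + 1.8231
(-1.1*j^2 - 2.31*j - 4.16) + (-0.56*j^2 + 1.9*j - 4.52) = -1.66*j^2 - 0.41*j - 8.68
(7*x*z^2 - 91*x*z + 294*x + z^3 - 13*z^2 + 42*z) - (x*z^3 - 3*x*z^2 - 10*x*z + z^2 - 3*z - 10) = -x*z^3 + 10*x*z^2 - 81*x*z + 294*x + z^3 - 14*z^2 + 45*z + 10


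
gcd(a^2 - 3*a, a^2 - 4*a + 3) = a - 3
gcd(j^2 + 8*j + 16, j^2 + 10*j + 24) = j + 4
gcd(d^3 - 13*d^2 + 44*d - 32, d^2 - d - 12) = d - 4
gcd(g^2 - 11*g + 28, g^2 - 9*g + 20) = g - 4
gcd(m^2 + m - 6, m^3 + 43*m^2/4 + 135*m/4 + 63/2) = m + 3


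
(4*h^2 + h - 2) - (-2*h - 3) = 4*h^2 + 3*h + 1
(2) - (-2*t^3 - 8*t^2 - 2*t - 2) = 2*t^3 + 8*t^2 + 2*t + 4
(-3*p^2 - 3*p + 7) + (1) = -3*p^2 - 3*p + 8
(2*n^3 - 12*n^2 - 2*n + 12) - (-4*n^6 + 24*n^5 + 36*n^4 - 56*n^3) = 4*n^6 - 24*n^5 - 36*n^4 + 58*n^3 - 12*n^2 - 2*n + 12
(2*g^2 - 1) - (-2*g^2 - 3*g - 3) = 4*g^2 + 3*g + 2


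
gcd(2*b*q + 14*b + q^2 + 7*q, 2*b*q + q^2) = 2*b + q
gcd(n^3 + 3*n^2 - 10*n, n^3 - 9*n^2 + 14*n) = n^2 - 2*n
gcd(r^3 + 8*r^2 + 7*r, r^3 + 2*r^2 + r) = r^2 + r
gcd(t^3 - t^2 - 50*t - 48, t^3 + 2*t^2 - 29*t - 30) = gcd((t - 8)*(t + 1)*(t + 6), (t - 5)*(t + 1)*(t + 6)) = t^2 + 7*t + 6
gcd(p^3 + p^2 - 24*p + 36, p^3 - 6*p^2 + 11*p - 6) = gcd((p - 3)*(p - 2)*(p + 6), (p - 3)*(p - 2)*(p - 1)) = p^2 - 5*p + 6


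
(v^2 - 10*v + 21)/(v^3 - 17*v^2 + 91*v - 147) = 1/(v - 7)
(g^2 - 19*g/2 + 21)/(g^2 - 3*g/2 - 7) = (g - 6)/(g + 2)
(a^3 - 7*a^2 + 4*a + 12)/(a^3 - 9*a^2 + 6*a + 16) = (a - 6)/(a - 8)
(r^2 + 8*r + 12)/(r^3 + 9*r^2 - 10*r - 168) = (r + 2)/(r^2 + 3*r - 28)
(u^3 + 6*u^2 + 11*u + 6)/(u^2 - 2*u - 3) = (u^2 + 5*u + 6)/(u - 3)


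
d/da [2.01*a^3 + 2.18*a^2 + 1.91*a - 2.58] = 6.03*a^2 + 4.36*a + 1.91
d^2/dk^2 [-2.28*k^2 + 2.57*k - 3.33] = -4.56000000000000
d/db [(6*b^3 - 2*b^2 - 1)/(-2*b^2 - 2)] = b*(-3*b^3 - 9*b + 1)/(b^4 + 2*b^2 + 1)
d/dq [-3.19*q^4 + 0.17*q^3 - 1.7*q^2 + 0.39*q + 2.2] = -12.76*q^3 + 0.51*q^2 - 3.4*q + 0.39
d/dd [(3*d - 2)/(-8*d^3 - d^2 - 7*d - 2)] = (-24*d^3 - 3*d^2 - 21*d + (3*d - 2)*(24*d^2 + 2*d + 7) - 6)/(8*d^3 + d^2 + 7*d + 2)^2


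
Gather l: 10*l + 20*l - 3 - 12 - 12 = 30*l - 27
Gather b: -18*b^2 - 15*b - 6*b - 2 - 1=-18*b^2 - 21*b - 3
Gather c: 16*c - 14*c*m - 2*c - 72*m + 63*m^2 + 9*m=c*(14 - 14*m) + 63*m^2 - 63*m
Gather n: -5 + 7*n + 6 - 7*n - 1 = 0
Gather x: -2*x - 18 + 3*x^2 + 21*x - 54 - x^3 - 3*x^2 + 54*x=-x^3 + 73*x - 72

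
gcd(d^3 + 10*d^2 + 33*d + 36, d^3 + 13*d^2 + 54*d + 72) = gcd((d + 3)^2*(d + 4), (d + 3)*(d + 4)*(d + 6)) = d^2 + 7*d + 12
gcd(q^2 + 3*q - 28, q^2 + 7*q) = q + 7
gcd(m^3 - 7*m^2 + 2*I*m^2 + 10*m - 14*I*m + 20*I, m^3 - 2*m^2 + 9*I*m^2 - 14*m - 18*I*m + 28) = m^2 + m*(-2 + 2*I) - 4*I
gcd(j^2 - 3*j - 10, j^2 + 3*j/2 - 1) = j + 2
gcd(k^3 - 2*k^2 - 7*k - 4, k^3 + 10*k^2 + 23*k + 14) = k + 1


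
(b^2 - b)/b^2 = (b - 1)/b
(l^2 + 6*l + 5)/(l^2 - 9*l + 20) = (l^2 + 6*l + 5)/(l^2 - 9*l + 20)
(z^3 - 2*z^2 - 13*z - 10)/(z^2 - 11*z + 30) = (z^2 + 3*z + 2)/(z - 6)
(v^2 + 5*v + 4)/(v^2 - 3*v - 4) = (v + 4)/(v - 4)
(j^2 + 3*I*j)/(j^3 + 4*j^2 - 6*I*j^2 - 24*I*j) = (j + 3*I)/(j^2 + j*(4 - 6*I) - 24*I)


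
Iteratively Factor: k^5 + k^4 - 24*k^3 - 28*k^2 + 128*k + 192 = (k - 4)*(k^4 + 5*k^3 - 4*k^2 - 44*k - 48) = (k - 4)*(k + 4)*(k^3 + k^2 - 8*k - 12) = (k - 4)*(k + 2)*(k + 4)*(k^2 - k - 6) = (k - 4)*(k + 2)^2*(k + 4)*(k - 3)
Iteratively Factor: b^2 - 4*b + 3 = (b - 1)*(b - 3)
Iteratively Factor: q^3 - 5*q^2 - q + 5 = (q - 1)*(q^2 - 4*q - 5) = (q - 1)*(q + 1)*(q - 5)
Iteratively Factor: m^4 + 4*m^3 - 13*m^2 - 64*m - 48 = (m + 4)*(m^3 - 13*m - 12) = (m + 3)*(m + 4)*(m^2 - 3*m - 4) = (m + 1)*(m + 3)*(m + 4)*(m - 4)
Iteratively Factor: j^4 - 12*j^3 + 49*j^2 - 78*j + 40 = (j - 1)*(j^3 - 11*j^2 + 38*j - 40) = (j - 5)*(j - 1)*(j^2 - 6*j + 8) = (j - 5)*(j - 2)*(j - 1)*(j - 4)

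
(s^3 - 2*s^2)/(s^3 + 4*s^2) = (s - 2)/(s + 4)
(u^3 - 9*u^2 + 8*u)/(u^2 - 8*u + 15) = u*(u^2 - 9*u + 8)/(u^2 - 8*u + 15)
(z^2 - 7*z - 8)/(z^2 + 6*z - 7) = (z^2 - 7*z - 8)/(z^2 + 6*z - 7)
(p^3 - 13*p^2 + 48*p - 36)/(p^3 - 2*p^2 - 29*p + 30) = (p - 6)/(p + 5)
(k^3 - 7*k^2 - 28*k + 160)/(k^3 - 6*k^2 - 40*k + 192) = (k + 5)/(k + 6)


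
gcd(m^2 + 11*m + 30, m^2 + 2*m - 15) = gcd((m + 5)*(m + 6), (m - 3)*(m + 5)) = m + 5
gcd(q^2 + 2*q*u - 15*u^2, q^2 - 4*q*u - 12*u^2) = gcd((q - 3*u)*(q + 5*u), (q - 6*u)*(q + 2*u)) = 1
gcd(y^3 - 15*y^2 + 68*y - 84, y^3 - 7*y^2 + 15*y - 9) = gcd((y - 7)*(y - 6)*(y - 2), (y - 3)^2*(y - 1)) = 1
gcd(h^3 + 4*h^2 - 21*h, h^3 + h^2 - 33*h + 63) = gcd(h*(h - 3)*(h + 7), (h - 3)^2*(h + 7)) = h^2 + 4*h - 21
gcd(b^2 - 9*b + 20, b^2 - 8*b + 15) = b - 5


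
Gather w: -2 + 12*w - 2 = 12*w - 4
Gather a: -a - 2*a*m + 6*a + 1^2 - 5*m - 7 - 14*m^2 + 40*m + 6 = a*(5 - 2*m) - 14*m^2 + 35*m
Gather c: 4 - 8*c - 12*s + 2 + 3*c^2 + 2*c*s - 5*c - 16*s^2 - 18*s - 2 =3*c^2 + c*(2*s - 13) - 16*s^2 - 30*s + 4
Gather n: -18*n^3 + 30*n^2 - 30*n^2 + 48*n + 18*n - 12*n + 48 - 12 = -18*n^3 + 54*n + 36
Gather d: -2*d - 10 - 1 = -2*d - 11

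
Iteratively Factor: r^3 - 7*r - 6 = (r + 2)*(r^2 - 2*r - 3) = (r + 1)*(r + 2)*(r - 3)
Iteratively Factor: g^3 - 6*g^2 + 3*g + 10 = (g + 1)*(g^2 - 7*g + 10) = (g - 2)*(g + 1)*(g - 5)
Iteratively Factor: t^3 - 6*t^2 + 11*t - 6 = (t - 3)*(t^2 - 3*t + 2) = (t - 3)*(t - 2)*(t - 1)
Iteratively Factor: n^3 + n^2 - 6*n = (n + 3)*(n^2 - 2*n) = n*(n + 3)*(n - 2)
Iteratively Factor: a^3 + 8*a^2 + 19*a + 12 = (a + 1)*(a^2 + 7*a + 12) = (a + 1)*(a + 4)*(a + 3)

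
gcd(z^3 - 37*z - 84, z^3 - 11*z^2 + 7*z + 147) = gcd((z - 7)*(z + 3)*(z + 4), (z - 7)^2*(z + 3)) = z^2 - 4*z - 21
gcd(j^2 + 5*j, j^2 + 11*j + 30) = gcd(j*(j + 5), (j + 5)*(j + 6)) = j + 5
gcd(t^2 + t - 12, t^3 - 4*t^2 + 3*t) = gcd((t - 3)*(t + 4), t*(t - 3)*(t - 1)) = t - 3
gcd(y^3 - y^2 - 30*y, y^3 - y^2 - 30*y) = y^3 - y^2 - 30*y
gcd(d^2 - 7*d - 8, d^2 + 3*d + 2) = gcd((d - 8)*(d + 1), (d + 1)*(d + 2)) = d + 1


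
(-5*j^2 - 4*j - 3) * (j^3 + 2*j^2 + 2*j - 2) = -5*j^5 - 14*j^4 - 21*j^3 - 4*j^2 + 2*j + 6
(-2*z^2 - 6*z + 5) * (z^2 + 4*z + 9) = -2*z^4 - 14*z^3 - 37*z^2 - 34*z + 45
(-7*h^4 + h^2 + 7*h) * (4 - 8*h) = 56*h^5 - 28*h^4 - 8*h^3 - 52*h^2 + 28*h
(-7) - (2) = -9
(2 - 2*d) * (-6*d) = 12*d^2 - 12*d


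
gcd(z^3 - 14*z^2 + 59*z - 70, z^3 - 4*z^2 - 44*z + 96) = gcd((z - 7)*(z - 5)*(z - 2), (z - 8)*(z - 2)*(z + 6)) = z - 2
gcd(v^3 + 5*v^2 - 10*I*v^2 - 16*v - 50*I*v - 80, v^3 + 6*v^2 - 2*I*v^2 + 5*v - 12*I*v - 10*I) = v^2 + v*(5 - 2*I) - 10*I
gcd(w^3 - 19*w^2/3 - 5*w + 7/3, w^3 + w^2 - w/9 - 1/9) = w^2 + 2*w/3 - 1/3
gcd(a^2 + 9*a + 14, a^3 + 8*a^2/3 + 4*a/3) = a + 2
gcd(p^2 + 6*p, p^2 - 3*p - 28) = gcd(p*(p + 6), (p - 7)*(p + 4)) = 1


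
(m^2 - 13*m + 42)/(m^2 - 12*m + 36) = (m - 7)/(m - 6)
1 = 1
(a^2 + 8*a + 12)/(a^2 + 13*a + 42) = (a + 2)/(a + 7)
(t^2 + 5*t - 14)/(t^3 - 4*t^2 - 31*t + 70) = (t + 7)/(t^2 - 2*t - 35)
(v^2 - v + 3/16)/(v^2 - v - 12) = (-v^2 + v - 3/16)/(-v^2 + v + 12)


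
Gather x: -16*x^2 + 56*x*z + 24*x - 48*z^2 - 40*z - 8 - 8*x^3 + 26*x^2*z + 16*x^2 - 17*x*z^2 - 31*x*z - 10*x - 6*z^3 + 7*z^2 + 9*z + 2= -8*x^3 + 26*x^2*z + x*(-17*z^2 + 25*z + 14) - 6*z^3 - 41*z^2 - 31*z - 6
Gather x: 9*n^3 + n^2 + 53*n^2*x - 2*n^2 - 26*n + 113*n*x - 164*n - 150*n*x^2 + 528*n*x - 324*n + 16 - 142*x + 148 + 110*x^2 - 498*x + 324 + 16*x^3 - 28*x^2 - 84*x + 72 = 9*n^3 - n^2 - 514*n + 16*x^3 + x^2*(82 - 150*n) + x*(53*n^2 + 641*n - 724) + 560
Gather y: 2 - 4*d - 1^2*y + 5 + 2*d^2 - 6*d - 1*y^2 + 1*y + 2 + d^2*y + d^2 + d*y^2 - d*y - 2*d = 3*d^2 - 12*d + y^2*(d - 1) + y*(d^2 - d) + 9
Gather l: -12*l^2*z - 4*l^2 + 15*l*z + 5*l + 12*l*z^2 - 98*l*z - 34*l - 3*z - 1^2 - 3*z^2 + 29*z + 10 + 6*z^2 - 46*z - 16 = l^2*(-12*z - 4) + l*(12*z^2 - 83*z - 29) + 3*z^2 - 20*z - 7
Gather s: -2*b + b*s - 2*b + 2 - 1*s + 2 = -4*b + s*(b - 1) + 4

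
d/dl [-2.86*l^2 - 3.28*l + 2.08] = -5.72*l - 3.28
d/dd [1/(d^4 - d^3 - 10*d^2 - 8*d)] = (-4*d^3 + 3*d^2 + 20*d + 8)/(d^2*(-d^3 + d^2 + 10*d + 8)^2)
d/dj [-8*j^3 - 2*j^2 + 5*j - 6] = -24*j^2 - 4*j + 5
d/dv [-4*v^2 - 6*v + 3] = -8*v - 6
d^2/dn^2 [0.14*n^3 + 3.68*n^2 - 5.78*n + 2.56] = 0.84*n + 7.36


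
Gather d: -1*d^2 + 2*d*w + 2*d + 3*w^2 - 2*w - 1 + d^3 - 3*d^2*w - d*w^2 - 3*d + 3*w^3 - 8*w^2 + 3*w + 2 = d^3 + d^2*(-3*w - 1) + d*(-w^2 + 2*w - 1) + 3*w^3 - 5*w^2 + w + 1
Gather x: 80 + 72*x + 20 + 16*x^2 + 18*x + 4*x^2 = 20*x^2 + 90*x + 100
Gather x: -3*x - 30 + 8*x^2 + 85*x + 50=8*x^2 + 82*x + 20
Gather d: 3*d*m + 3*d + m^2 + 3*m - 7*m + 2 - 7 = d*(3*m + 3) + m^2 - 4*m - 5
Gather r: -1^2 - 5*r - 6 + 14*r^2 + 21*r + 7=14*r^2 + 16*r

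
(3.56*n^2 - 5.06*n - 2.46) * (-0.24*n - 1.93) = -0.8544*n^3 - 5.6564*n^2 + 10.3562*n + 4.7478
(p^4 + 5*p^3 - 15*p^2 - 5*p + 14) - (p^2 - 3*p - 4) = p^4 + 5*p^3 - 16*p^2 - 2*p + 18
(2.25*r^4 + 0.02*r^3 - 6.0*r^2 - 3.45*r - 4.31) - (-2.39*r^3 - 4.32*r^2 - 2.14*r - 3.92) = 2.25*r^4 + 2.41*r^3 - 1.68*r^2 - 1.31*r - 0.39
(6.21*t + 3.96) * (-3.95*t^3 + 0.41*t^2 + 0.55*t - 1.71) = -24.5295*t^4 - 13.0959*t^3 + 5.0391*t^2 - 8.4411*t - 6.7716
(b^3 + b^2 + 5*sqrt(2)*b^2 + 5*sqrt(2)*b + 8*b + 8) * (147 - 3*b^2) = -3*b^5 - 15*sqrt(2)*b^4 - 3*b^4 - 15*sqrt(2)*b^3 + 123*b^3 + 123*b^2 + 735*sqrt(2)*b^2 + 735*sqrt(2)*b + 1176*b + 1176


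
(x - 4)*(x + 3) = x^2 - x - 12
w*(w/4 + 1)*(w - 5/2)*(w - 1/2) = w^4/4 + w^3/4 - 43*w^2/16 + 5*w/4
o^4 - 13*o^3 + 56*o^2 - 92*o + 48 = (o - 6)*(o - 4)*(o - 2)*(o - 1)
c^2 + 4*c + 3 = (c + 1)*(c + 3)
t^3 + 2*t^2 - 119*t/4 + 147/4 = (t - 7/2)*(t - 3/2)*(t + 7)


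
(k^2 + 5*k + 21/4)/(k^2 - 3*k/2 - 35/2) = (k + 3/2)/(k - 5)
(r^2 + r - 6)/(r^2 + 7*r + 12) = (r - 2)/(r + 4)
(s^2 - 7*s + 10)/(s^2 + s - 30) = (s - 2)/(s + 6)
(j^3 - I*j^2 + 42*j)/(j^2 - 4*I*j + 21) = j*(j + 6*I)/(j + 3*I)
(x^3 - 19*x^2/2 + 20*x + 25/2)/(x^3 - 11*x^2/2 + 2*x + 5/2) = (x - 5)/(x - 1)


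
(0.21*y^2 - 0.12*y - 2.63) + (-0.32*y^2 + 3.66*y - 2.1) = -0.11*y^2 + 3.54*y - 4.73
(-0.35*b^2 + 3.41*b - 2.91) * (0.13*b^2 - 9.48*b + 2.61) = -0.0455*b^4 + 3.7613*b^3 - 33.6186*b^2 + 36.4869*b - 7.5951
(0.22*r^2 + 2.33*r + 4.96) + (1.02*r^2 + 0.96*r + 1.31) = 1.24*r^2 + 3.29*r + 6.27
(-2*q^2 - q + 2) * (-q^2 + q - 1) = 2*q^4 - q^3 - q^2 + 3*q - 2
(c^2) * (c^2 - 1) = c^4 - c^2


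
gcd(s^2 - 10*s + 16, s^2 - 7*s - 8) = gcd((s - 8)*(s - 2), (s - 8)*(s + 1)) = s - 8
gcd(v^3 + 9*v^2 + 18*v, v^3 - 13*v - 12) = v + 3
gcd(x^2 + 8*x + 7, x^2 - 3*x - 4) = x + 1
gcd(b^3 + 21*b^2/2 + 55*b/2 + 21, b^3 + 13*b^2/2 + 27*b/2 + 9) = b^2 + 7*b/2 + 3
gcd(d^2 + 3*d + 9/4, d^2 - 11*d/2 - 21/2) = d + 3/2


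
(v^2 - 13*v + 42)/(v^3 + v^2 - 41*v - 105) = (v - 6)/(v^2 + 8*v + 15)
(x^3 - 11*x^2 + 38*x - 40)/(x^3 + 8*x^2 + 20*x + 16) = (x^3 - 11*x^2 + 38*x - 40)/(x^3 + 8*x^2 + 20*x + 16)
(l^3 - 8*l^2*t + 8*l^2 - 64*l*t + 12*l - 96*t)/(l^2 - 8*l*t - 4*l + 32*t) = (l^2 + 8*l + 12)/(l - 4)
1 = 1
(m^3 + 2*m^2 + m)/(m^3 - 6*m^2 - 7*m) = (m + 1)/(m - 7)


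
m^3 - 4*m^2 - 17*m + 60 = (m - 5)*(m - 3)*(m + 4)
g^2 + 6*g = g*(g + 6)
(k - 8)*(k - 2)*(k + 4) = k^3 - 6*k^2 - 24*k + 64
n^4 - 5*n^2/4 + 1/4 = (n - 1)*(n - 1/2)*(n + 1/2)*(n + 1)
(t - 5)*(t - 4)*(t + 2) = t^3 - 7*t^2 + 2*t + 40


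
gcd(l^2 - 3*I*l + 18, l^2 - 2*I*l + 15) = l + 3*I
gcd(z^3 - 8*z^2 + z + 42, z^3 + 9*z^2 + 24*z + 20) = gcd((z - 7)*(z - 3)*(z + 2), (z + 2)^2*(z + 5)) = z + 2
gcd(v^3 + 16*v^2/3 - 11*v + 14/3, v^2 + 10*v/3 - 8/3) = v - 2/3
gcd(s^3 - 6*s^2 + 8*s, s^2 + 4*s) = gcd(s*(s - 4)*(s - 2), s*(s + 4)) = s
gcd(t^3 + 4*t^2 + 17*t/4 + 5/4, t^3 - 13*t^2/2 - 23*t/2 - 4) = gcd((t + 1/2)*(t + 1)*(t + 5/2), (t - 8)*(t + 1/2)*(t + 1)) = t^2 + 3*t/2 + 1/2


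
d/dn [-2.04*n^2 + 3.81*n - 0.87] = 3.81 - 4.08*n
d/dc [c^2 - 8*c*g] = 2*c - 8*g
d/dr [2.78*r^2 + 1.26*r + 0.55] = 5.56*r + 1.26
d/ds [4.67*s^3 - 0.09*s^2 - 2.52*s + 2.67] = 14.01*s^2 - 0.18*s - 2.52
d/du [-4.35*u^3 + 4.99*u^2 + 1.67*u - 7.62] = -13.05*u^2 + 9.98*u + 1.67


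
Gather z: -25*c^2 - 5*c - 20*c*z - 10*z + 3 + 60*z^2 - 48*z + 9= -25*c^2 - 5*c + 60*z^2 + z*(-20*c - 58) + 12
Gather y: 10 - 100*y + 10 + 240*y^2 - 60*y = 240*y^2 - 160*y + 20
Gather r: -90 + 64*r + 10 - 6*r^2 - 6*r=-6*r^2 + 58*r - 80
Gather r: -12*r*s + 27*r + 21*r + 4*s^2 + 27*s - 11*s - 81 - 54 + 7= r*(48 - 12*s) + 4*s^2 + 16*s - 128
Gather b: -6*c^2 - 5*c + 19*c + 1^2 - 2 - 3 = -6*c^2 + 14*c - 4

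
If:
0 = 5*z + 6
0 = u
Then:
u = 0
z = -6/5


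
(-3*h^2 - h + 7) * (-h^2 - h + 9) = 3*h^4 + 4*h^3 - 33*h^2 - 16*h + 63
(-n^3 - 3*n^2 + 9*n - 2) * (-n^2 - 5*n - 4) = n^5 + 8*n^4 + 10*n^3 - 31*n^2 - 26*n + 8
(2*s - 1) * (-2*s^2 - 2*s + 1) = -4*s^3 - 2*s^2 + 4*s - 1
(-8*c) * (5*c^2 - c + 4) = -40*c^3 + 8*c^2 - 32*c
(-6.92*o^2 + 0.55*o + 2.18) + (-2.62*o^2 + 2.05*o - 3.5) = -9.54*o^2 + 2.6*o - 1.32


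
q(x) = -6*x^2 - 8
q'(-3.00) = 36.00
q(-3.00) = -62.00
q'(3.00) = -36.00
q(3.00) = -62.00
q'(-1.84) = 22.08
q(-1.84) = -28.31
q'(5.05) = -60.60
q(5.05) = -161.02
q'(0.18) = -2.16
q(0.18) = -8.19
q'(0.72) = -8.64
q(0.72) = -11.11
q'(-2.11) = 25.32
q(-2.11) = -34.71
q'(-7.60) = 91.20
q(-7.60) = -354.56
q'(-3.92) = 47.04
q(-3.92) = -100.20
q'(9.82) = -117.84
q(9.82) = -586.59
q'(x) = -12*x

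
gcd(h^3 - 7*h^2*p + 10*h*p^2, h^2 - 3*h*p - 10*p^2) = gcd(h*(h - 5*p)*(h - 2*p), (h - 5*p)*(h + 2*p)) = -h + 5*p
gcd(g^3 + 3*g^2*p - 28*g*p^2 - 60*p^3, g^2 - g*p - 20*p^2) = -g + 5*p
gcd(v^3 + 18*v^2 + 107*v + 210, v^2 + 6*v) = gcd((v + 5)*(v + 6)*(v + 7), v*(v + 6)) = v + 6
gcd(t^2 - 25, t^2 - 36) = 1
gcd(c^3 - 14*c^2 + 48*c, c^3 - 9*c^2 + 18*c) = c^2 - 6*c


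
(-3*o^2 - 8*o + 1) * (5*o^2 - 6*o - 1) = -15*o^4 - 22*o^3 + 56*o^2 + 2*o - 1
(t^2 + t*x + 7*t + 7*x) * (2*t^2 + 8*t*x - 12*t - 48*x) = 2*t^4 + 10*t^3*x + 2*t^3 + 8*t^2*x^2 + 10*t^2*x - 84*t^2 + 8*t*x^2 - 420*t*x - 336*x^2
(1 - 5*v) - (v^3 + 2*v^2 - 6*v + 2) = -v^3 - 2*v^2 + v - 1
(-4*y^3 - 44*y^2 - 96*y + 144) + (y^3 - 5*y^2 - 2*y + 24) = -3*y^3 - 49*y^2 - 98*y + 168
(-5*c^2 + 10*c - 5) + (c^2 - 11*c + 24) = -4*c^2 - c + 19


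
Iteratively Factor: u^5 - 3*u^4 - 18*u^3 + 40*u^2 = (u - 2)*(u^4 - u^3 - 20*u^2) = (u - 2)*(u + 4)*(u^3 - 5*u^2) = u*(u - 2)*(u + 4)*(u^2 - 5*u) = u*(u - 5)*(u - 2)*(u + 4)*(u)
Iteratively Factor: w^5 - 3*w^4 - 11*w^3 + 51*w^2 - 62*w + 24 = (w + 4)*(w^4 - 7*w^3 + 17*w^2 - 17*w + 6) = (w - 2)*(w + 4)*(w^3 - 5*w^2 + 7*w - 3) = (w - 3)*(w - 2)*(w + 4)*(w^2 - 2*w + 1) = (w - 3)*(w - 2)*(w - 1)*(w + 4)*(w - 1)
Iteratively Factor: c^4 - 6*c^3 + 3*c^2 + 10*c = (c + 1)*(c^3 - 7*c^2 + 10*c) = c*(c + 1)*(c^2 - 7*c + 10) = c*(c - 2)*(c + 1)*(c - 5)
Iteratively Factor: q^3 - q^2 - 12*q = (q - 4)*(q^2 + 3*q) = (q - 4)*(q + 3)*(q)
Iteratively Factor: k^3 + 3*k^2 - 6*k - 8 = (k - 2)*(k^2 + 5*k + 4) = (k - 2)*(k + 1)*(k + 4)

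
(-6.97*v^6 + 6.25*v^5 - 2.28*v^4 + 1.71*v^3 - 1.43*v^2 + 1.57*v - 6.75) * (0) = 0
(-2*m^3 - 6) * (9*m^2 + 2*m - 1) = -18*m^5 - 4*m^4 + 2*m^3 - 54*m^2 - 12*m + 6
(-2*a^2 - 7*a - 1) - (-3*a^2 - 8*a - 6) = a^2 + a + 5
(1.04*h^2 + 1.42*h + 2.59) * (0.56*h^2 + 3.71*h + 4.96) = 0.5824*h^4 + 4.6536*h^3 + 11.877*h^2 + 16.6521*h + 12.8464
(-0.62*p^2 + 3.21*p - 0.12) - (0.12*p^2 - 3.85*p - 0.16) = -0.74*p^2 + 7.06*p + 0.04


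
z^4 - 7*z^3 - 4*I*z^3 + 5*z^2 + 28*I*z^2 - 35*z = z*(z - 7)*(z - 5*I)*(z + I)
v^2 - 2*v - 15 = (v - 5)*(v + 3)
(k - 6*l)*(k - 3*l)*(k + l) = k^3 - 8*k^2*l + 9*k*l^2 + 18*l^3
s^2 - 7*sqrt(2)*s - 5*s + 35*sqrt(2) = (s - 5)*(s - 7*sqrt(2))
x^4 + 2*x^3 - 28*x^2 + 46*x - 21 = (x - 3)*(x - 1)^2*(x + 7)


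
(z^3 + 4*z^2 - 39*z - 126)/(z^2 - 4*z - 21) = (z^2 + z - 42)/(z - 7)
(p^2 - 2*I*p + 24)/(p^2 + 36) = (p + 4*I)/(p + 6*I)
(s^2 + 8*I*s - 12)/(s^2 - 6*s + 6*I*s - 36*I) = (s + 2*I)/(s - 6)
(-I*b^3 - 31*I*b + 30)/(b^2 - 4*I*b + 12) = (-I*b^2 + 6*b + 5*I)/(b + 2*I)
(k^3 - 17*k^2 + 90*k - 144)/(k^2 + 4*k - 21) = (k^2 - 14*k + 48)/(k + 7)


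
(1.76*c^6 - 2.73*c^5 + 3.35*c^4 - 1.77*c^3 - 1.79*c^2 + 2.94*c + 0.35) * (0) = 0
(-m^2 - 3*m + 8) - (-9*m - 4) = -m^2 + 6*m + 12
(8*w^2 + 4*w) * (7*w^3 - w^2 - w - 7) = 56*w^5 + 20*w^4 - 12*w^3 - 60*w^2 - 28*w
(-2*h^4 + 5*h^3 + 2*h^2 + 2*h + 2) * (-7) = 14*h^4 - 35*h^3 - 14*h^2 - 14*h - 14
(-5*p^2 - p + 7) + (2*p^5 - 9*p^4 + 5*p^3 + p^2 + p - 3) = 2*p^5 - 9*p^4 + 5*p^3 - 4*p^2 + 4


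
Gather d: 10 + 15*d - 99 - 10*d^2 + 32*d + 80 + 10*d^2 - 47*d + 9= 0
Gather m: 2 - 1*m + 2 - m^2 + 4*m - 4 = -m^2 + 3*m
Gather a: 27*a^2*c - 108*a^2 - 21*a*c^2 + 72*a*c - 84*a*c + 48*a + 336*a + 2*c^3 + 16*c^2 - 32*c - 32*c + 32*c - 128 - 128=a^2*(27*c - 108) + a*(-21*c^2 - 12*c + 384) + 2*c^3 + 16*c^2 - 32*c - 256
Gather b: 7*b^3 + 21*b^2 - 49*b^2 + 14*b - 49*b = 7*b^3 - 28*b^2 - 35*b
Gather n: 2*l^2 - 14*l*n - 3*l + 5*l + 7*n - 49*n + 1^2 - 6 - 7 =2*l^2 + 2*l + n*(-14*l - 42) - 12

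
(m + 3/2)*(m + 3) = m^2 + 9*m/2 + 9/2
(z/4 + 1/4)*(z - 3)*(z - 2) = z^3/4 - z^2 + z/4 + 3/2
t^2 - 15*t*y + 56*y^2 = (t - 8*y)*(t - 7*y)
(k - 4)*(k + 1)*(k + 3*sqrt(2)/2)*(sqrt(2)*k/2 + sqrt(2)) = sqrt(2)*k^4/2 - sqrt(2)*k^3/2 + 3*k^3/2 - 5*sqrt(2)*k^2 - 3*k^2/2 - 15*k - 4*sqrt(2)*k - 12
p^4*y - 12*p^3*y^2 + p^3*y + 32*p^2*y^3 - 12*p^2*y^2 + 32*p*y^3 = p*(p - 8*y)*(p - 4*y)*(p*y + y)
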